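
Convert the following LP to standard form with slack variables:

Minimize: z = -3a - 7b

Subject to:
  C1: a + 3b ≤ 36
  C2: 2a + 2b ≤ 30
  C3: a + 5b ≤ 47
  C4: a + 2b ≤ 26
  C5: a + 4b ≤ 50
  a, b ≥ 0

min z = -3a - 7b

s.t.
  a + 3b + s1 = 36
  2a + 2b + s2 = 30
  a + 5b + s3 = 47
  a + 2b + s4 = 26
  a + 4b + s5 = 50
  a, b, s1, s2, s3, s4, s5 ≥ 0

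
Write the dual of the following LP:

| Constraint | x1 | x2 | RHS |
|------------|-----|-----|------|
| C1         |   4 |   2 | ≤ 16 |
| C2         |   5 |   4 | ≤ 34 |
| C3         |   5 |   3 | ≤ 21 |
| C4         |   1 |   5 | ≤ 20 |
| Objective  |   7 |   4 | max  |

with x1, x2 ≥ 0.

Primal max cᵀx s.t. Ax ≤ b, x ≥ 0  →  Dual min bᵀy s.t. Aᵀy ≥ c, y ≥ 0.

Minimize: z = 16y1 + 34y2 + 21y3 + 20y4

Subject to:
  4y1 + 5y2 + 5y3 + y4 ≥ 7
  2y1 + 4y2 + 3y3 + 5y4 ≥ 4
  y1, y2, y3, y4 ≥ 0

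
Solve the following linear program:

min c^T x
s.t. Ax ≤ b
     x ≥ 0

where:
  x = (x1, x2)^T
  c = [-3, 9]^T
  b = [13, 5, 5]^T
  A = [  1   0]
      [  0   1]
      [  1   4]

Evaluate the objective at each vertex of the feasible region:
  z(0, 0) = 0
  z(5, 0) = -15  ←
  z(0, 1.25) = 11.25
The minimum is at x1 = 5, x2 = 0.

x1 = 5, x2 = 0, z = -15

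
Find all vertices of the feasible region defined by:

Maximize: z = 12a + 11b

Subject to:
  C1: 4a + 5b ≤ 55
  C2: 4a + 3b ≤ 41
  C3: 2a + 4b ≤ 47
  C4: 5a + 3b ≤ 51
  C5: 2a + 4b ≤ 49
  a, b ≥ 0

(0, 0), (10.2, 0), (10, 0.3333), (5, 7), (0, 11)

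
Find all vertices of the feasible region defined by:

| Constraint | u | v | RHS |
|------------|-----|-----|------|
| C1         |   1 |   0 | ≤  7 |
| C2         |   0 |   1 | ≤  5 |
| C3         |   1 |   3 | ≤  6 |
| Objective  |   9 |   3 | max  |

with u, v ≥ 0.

(0, 0), (6, 0), (0, 2)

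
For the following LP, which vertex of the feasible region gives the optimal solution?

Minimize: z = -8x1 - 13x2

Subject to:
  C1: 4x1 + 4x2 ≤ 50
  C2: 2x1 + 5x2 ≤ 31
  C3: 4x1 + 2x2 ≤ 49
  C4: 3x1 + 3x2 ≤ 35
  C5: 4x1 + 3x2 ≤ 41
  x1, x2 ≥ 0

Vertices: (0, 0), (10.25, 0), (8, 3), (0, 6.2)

Evaluate the objective at each vertex of the feasible region:
  z(0, 0) = 0
  z(10.25, 0) = -82
  z(8, 3) = -103  ←
  z(0, 6.2) = -80.6
The minimum is at x1 = 8, x2 = 3.

(8, 3)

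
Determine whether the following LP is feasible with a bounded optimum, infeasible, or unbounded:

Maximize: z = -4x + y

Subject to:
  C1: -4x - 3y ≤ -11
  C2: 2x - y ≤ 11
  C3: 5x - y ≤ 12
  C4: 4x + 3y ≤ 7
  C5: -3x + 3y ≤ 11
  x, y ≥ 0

Infeasible (no feasible solution exists)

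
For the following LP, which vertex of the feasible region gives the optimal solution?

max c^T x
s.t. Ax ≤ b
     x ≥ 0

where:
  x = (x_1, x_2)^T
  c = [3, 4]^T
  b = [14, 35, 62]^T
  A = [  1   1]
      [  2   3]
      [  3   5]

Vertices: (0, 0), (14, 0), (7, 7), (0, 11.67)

Evaluate the objective at each vertex of the feasible region:
  z(0, 0) = 0
  z(14, 0) = 42
  z(7, 7) = 49  ←
  z(0, 11.67) = 46.67
The maximum is at x_1 = 7, x_2 = 7.

(7, 7)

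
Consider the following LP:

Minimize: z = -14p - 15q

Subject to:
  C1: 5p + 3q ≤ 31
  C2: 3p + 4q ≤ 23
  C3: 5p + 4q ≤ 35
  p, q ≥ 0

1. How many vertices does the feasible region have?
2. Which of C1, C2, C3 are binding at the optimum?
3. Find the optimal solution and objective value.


1. 4
2. C1, C2
3. p = 5, q = 2, z = -100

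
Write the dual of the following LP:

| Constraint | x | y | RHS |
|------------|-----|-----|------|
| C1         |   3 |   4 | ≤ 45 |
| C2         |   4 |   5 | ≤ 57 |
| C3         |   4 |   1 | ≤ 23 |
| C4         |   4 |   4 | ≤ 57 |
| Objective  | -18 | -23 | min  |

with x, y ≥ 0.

Primal min cᵀx s.t. Ax ≤ b, x ≥ 0  →  Dual max −bᵀy s.t. Aᵀy ≥ −c, y ≥ 0.

Maximize: z = -45y1 - 57y2 - 23y3 - 57y4

Subject to:
  3y1 + 4y2 + 4y3 + 4y4 ≥ 18
  4y1 + 5y2 + y3 + 4y4 ≥ 23
  y1, y2, y3, y4 ≥ 0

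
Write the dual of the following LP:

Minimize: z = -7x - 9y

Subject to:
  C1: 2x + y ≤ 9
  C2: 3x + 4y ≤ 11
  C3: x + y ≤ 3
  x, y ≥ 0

Primal min cᵀx s.t. Ax ≤ b, x ≥ 0  →  Dual max −bᵀy s.t. Aᵀy ≥ −c, y ≥ 0.

Maximize: z = -9y1 - 11y2 - 3y3

Subject to:
  2y1 + 3y2 + y3 ≥ 7
  y1 + 4y2 + y3 ≥ 9
  y1, y2, y3 ≥ 0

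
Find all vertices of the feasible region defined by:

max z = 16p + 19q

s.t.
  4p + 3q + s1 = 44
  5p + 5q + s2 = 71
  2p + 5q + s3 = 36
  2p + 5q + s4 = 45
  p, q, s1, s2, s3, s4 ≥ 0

(0, 0), (11, 0), (8, 4), (0, 7.2)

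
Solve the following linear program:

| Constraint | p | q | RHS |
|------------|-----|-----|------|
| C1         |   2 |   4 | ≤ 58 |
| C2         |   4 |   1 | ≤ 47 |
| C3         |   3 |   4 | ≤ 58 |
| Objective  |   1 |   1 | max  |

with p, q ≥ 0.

Evaluate the objective at each vertex of the feasible region:
  z(0, 0) = 0
  z(11.75, 0) = 11.75
  z(10, 7) = 17  ←
  z(0, 14.5) = 14.5
The maximum is at p = 10, q = 7.

p = 10, q = 7, z = 17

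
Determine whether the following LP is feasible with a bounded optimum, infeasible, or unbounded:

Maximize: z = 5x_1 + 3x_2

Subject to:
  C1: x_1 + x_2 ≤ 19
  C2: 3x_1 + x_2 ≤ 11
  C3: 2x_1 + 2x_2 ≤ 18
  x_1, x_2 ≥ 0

Feasible with a bounded optimal solution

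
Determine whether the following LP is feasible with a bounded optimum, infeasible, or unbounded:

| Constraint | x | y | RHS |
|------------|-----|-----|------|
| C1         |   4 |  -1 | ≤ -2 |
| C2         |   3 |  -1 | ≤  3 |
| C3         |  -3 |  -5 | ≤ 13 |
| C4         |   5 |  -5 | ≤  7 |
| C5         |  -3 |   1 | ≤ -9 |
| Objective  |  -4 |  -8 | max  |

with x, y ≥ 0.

Infeasible (no feasible solution exists)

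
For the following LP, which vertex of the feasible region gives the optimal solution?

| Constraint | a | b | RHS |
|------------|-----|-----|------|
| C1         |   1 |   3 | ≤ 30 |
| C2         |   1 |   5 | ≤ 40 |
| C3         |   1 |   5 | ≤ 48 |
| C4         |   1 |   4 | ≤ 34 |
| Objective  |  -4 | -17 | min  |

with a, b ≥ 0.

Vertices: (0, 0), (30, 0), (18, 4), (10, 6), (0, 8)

Evaluate the objective at each vertex of the feasible region:
  z(0, 0) = 0
  z(30, 0) = -120
  z(18, 4) = -140
  z(10, 6) = -142  ←
  z(0, 8) = -136
The minimum is at a = 10, b = 6.

(10, 6)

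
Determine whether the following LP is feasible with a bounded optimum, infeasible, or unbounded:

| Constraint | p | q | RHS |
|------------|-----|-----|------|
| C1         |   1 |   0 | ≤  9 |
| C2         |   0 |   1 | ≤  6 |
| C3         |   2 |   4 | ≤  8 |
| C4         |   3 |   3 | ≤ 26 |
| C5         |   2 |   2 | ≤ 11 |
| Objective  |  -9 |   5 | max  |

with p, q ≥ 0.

Feasible with a bounded optimal solution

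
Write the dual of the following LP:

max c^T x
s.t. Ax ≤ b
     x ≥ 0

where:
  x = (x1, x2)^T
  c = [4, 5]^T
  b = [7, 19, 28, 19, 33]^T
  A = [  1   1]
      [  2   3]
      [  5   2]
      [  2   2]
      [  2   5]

Primal max cᵀx s.t. Ax ≤ b, x ≥ 0  →  Dual min bᵀy s.t. Aᵀy ≥ c, y ≥ 0.

Minimize: z = 7y1 + 19y2 + 28y3 + 19y4 + 33y5

Subject to:
  y1 + 2y2 + 5y3 + 2y4 + 2y5 ≥ 4
  y1 + 3y2 + 2y3 + 2y4 + 5y5 ≥ 5
  y1, y2, y3, y4, y5 ≥ 0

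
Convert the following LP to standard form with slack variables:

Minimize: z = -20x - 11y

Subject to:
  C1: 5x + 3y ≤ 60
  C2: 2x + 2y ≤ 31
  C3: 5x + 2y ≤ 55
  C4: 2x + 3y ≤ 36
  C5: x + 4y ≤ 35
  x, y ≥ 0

min z = -20x - 11y

s.t.
  5x + 3y + s1 = 60
  2x + 2y + s2 = 31
  5x + 2y + s3 = 55
  2x + 3y + s4 = 36
  x + 4y + s5 = 35
  x, y, s1, s2, s3, s4, s5 ≥ 0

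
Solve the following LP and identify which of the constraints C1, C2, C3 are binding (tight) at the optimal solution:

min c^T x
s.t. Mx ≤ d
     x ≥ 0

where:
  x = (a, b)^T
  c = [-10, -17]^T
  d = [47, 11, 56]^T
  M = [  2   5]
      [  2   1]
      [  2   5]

At a = 1, b = 9, compute slack b - a·x for each constraint:
  C1: 47 − 47 = 0  (binding)
  C2: 11 − 11 = 0  (binding)
  C3: 56 − 47 = 9  (slack)

Optimal: a = 1, b = 9
Binding: C1, C2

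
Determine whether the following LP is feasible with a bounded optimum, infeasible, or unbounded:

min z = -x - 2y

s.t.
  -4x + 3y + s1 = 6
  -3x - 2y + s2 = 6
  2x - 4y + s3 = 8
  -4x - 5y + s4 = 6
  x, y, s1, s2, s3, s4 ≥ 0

Unbounded (objective can decrease without bound)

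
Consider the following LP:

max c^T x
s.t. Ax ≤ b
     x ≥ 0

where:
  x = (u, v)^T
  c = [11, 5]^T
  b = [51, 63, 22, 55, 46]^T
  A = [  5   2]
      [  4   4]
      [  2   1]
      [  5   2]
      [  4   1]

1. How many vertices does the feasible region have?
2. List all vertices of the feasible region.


1. 5
2. (0, 0), (10.2, 0), (7, 8), (6.25, 9.5), (0, 15.75)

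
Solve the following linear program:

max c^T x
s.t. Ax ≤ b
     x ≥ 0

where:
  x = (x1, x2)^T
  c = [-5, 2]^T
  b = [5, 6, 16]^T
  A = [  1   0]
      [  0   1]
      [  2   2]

Evaluate the objective at each vertex of the feasible region:
  z(0, 0) = 0
  z(5, 0) = -25
  z(5, 3) = -19
  z(2, 6) = 2
  z(0, 6) = 12  ←
The maximum is at x1 = 0, x2 = 6.

x1 = 0, x2 = 6, z = 12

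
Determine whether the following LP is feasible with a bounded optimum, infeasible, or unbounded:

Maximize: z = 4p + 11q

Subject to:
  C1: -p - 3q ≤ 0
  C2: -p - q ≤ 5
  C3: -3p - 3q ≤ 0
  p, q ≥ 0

Unbounded (objective can increase without bound)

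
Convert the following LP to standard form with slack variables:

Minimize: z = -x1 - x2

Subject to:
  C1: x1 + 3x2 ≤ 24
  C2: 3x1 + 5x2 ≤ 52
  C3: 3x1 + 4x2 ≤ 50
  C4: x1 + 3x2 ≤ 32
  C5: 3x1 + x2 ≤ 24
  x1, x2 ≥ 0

min z = -x1 - x2

s.t.
  x1 + 3x2 + s1 = 24
  3x1 + 5x2 + s2 = 52
  3x1 + 4x2 + s3 = 50
  x1 + 3x2 + s4 = 32
  3x1 + x2 + s5 = 24
  x1, x2, s1, s2, s3, s4, s5 ≥ 0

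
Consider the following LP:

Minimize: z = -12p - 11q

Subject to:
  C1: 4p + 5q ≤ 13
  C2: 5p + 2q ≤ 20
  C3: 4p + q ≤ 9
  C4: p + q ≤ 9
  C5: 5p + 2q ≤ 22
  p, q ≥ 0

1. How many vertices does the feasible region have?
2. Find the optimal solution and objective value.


1. 4
2. p = 2, q = 1, z = -35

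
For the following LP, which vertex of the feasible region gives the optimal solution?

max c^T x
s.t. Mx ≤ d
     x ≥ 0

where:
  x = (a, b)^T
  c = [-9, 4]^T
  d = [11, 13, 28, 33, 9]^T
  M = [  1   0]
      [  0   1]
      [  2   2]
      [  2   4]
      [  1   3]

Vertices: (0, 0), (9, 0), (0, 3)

Evaluate the objective at each vertex of the feasible region:
  z(0, 0) = 0
  z(9, 0) = -81
  z(0, 3) = 12  ←
The maximum is at a = 0, b = 3.

(0, 3)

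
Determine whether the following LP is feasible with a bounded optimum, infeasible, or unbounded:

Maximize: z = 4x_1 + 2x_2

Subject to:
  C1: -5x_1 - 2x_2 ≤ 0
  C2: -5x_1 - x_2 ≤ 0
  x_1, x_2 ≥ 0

Unbounded (objective can increase without bound)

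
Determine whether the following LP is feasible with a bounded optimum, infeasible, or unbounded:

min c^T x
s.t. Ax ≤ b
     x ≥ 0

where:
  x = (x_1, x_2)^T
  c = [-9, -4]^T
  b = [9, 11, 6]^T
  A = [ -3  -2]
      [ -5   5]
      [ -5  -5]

Unbounded (objective can decrease without bound)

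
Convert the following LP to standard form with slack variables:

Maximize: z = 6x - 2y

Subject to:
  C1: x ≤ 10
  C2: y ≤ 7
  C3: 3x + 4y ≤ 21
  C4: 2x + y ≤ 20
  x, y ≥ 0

max z = 6x - 2y

s.t.
  x + s1 = 10
  y + s2 = 7
  3x + 4y + s3 = 21
  2x + y + s4 = 20
  x, y, s1, s2, s3, s4 ≥ 0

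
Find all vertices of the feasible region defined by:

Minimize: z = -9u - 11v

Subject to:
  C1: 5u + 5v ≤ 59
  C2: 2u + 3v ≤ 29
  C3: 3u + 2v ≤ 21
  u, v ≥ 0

(0, 0), (7, 0), (1, 9), (0, 9.667)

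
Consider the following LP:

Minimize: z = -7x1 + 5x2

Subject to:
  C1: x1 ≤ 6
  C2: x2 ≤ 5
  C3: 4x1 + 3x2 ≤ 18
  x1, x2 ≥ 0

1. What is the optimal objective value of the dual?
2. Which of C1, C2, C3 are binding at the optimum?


1. -31.5
2. C3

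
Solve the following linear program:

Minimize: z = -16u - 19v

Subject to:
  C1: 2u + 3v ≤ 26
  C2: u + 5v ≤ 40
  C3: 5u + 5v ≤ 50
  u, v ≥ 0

Evaluate the objective at each vertex of the feasible region:
  z(0, 0) = 0
  z(10, 0) = -160
  z(4, 6) = -178  ←
  z(1.429, 7.714) = -169.4
  z(0, 8) = -152
The minimum is at u = 4, v = 6.

u = 4, v = 6, z = -178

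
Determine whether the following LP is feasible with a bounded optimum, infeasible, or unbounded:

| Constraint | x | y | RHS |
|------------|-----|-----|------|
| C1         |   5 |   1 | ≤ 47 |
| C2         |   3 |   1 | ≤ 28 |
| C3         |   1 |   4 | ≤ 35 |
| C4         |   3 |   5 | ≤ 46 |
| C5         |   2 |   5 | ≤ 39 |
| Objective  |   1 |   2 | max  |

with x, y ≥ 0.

Feasible with a bounded optimal solution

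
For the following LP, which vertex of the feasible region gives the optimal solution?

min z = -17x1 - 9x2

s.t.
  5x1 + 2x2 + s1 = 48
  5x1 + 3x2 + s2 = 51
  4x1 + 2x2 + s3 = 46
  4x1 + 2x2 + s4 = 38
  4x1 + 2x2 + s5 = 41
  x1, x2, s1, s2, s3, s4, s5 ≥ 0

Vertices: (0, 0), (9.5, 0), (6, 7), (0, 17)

Evaluate the objective at each vertex of the feasible region:
  z(0, 0) = 0
  z(9.5, 0) = -161.5
  z(6, 7) = -165  ←
  z(0, 17) = -153
The minimum is at x1 = 6, x2 = 7.

(6, 7)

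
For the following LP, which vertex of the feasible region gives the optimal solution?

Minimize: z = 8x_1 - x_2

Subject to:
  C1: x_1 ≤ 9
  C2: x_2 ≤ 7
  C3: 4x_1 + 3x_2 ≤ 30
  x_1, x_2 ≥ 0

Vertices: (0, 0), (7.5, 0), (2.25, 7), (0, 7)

Evaluate the objective at each vertex of the feasible region:
  z(0, 0) = 0
  z(7.5, 0) = 60
  z(2.25, 7) = 11
  z(0, 7) = -7  ←
The minimum is at x_1 = 0, x_2 = 7.

(0, 7)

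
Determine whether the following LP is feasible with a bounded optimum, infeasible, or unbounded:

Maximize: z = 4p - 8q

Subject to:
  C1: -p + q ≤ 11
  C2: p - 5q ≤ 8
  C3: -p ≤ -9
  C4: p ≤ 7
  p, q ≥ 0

Infeasible (no feasible solution exists)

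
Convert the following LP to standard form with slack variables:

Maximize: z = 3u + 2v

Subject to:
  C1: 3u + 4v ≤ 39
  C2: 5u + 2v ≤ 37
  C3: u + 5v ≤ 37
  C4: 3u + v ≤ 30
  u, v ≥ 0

max z = 3u + 2v

s.t.
  3u + 4v + s1 = 39
  5u + 2v + s2 = 37
  u + 5v + s3 = 37
  3u + v + s4 = 30
  u, v, s1, s2, s3, s4 ≥ 0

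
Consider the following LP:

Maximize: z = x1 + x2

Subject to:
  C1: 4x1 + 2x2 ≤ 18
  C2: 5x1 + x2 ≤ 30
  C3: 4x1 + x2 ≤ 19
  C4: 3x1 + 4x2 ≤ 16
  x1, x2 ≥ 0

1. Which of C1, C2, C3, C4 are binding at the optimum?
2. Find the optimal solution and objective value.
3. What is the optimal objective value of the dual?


1. C1, C4
2. x1 = 4, x2 = 1, z = 5
3. 5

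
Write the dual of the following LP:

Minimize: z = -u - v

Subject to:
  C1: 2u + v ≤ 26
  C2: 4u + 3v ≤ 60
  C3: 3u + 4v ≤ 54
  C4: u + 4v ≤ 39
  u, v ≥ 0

Primal min cᵀx s.t. Ax ≤ b, x ≥ 0  →  Dual max −bᵀy s.t. Aᵀy ≥ −c, y ≥ 0.

Maximize: z = -26y1 - 60y2 - 54y3 - 39y4

Subject to:
  2y1 + 4y2 + 3y3 + y4 ≥ 1
  y1 + 3y2 + 4y3 + 4y4 ≥ 1
  y1, y2, y3, y4 ≥ 0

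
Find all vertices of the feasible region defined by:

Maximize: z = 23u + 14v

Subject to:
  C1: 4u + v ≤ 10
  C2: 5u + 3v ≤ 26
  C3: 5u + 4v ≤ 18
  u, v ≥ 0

(0, 0), (2.5, 0), (2, 2), (0, 4.5)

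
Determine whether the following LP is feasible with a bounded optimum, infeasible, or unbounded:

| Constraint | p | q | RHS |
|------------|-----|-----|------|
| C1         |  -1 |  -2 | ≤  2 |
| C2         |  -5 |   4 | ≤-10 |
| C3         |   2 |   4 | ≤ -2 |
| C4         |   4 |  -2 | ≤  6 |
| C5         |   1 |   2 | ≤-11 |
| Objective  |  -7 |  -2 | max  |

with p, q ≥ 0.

Infeasible (no feasible solution exists)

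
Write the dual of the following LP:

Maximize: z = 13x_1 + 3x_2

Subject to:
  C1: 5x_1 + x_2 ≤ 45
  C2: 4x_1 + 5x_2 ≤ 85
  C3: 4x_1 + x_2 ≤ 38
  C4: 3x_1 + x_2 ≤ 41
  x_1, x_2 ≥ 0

Primal max cᵀx s.t. Ax ≤ b, x ≥ 0  →  Dual min bᵀy s.t. Aᵀy ≥ c, y ≥ 0.

Minimize: z = 45y1 + 85y2 + 38y3 + 41y4

Subject to:
  5y1 + 4y2 + 4y3 + 3y4 ≥ 13
  y1 + 5y2 + y3 + y4 ≥ 3
  y1, y2, y3, y4 ≥ 0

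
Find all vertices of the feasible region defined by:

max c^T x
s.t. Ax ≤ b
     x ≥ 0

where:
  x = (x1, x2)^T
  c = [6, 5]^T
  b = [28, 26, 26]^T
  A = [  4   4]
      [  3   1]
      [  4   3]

(0, 0), (6.5, 0), (5, 2), (0, 7)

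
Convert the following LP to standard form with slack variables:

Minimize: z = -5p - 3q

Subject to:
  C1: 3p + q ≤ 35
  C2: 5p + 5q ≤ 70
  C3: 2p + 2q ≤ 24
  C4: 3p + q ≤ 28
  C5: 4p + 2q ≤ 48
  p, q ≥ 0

min z = -5p - 3q

s.t.
  3p + q + s1 = 35
  5p + 5q + s2 = 70
  2p + 2q + s3 = 24
  3p + q + s4 = 28
  4p + 2q + s5 = 48
  p, q, s1, s2, s3, s4, s5 ≥ 0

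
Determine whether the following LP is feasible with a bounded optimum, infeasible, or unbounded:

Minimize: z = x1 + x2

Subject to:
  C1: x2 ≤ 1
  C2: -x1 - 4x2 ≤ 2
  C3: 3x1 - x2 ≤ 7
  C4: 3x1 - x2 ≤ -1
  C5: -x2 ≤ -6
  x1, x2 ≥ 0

Infeasible (no feasible solution exists)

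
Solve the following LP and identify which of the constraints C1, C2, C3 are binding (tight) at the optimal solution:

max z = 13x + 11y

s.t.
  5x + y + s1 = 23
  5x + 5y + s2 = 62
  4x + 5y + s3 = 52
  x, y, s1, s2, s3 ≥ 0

At x = 3, y = 8, compute slack b - a·x for each constraint:
  C1: 23 − 23 = 0  (binding)
  C2: 62 − 55 = 7  (slack)
  C3: 52 − 52 = 0  (binding)

Optimal: x = 3, y = 8
Binding: C1, C3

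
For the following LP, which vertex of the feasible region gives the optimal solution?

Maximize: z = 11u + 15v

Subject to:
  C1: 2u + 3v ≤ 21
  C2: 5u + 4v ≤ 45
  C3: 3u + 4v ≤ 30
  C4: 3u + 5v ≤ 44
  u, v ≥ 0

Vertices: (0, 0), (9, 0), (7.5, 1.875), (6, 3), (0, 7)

Evaluate the objective at each vertex of the feasible region:
  z(0, 0) = 0
  z(9, 0) = 99
  z(7.5, 1.875) = 110.6
  z(6, 3) = 111  ←
  z(0, 7) = 105
The maximum is at u = 6, v = 3.

(6, 3)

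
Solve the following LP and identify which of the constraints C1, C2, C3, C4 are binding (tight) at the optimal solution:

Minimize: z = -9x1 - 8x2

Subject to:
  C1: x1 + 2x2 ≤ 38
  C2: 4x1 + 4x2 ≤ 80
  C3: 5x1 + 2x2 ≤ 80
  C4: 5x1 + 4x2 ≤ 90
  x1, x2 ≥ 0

At x1 = 10, x2 = 10, compute slack b - a·x for each constraint:
  C1: 38 − 30 = 8  (slack)
  C2: 80 − 80 = 0  (binding)
  C3: 80 − 70 = 10  (slack)
  C4: 90 − 90 = 0  (binding)

Optimal: x1 = 10, x2 = 10
Binding: C2, C4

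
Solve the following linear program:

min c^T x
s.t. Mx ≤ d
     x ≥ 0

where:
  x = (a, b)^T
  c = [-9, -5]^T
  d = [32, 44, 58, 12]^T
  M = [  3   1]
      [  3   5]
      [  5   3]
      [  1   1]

Evaluate the objective at each vertex of the feasible region:
  z(0, 0) = 0
  z(10.67, 0) = -96
  z(10, 2) = -100  ←
  z(8, 4) = -92
  z(0, 8.8) = -44
The minimum is at a = 10, b = 2.

a = 10, b = 2, z = -100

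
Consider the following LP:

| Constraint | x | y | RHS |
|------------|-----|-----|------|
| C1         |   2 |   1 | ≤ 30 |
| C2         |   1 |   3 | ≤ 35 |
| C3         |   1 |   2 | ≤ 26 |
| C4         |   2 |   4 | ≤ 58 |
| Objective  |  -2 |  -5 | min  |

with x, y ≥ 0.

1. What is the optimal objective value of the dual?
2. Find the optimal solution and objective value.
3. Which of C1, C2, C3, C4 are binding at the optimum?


1. -61
2. x = 8, y = 9, z = -61
3. C2, C3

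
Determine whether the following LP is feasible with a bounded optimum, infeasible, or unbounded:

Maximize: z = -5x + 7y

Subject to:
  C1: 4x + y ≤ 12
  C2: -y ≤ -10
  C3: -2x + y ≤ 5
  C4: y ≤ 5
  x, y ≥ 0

Infeasible (no feasible solution exists)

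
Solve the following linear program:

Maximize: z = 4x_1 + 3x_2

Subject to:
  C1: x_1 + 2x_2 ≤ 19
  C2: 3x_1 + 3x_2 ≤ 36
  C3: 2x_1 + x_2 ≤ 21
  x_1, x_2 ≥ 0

Evaluate the objective at each vertex of the feasible region:
  z(0, 0) = 0
  z(10.5, 0) = 42
  z(9, 3) = 45  ←
  z(5, 7) = 41
  z(0, 9.5) = 28.5
The maximum is at x_1 = 9, x_2 = 3.

x_1 = 9, x_2 = 3, z = 45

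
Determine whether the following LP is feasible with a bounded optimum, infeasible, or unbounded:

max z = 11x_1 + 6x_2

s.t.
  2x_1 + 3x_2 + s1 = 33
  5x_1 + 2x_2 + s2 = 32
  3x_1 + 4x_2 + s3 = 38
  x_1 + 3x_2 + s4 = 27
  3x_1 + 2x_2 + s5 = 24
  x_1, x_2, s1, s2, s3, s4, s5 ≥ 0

Feasible with a bounded optimal solution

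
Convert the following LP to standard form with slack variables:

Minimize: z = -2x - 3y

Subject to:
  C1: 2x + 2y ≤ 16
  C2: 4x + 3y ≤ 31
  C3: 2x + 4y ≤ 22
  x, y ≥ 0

min z = -2x - 3y

s.t.
  2x + 2y + s1 = 16
  4x + 3y + s2 = 31
  2x + 4y + s3 = 22
  x, y, s1, s2, s3 ≥ 0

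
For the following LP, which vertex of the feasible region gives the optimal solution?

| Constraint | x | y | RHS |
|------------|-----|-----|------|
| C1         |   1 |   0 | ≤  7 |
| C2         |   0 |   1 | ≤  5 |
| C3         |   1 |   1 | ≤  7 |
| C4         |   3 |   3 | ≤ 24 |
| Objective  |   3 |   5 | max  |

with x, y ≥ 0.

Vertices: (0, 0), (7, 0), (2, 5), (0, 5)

Evaluate the objective at each vertex of the feasible region:
  z(0, 0) = 0
  z(7, 0) = 21
  z(2, 5) = 31  ←
  z(0, 5) = 25
The maximum is at x = 2, y = 5.

(2, 5)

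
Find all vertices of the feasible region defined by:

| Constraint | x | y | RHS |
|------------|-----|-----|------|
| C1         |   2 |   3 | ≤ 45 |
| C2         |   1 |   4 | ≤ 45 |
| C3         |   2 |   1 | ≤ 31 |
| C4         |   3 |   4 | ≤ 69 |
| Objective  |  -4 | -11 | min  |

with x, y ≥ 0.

(0, 0), (15.5, 0), (12, 7), (9, 9), (0, 11.25)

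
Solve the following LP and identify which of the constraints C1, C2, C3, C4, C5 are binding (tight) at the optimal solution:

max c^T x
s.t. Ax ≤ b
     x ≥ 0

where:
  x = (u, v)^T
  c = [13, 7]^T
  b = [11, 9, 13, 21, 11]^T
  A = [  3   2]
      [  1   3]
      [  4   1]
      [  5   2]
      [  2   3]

At u = 3, v = 1, compute slack b - a·x for each constraint:
  C1: 11 − 11 = 0  (binding)
  C2: 9 − 6 = 3  (slack)
  C3: 13 − 13 = 0  (binding)
  C4: 21 − 17 = 4  (slack)
  C5: 11 − 9 = 2  (slack)

Optimal: u = 3, v = 1
Binding: C1, C3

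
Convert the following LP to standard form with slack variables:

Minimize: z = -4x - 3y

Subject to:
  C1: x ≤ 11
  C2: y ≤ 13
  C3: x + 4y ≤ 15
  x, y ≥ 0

min z = -4x - 3y

s.t.
  x + s1 = 11
  y + s2 = 13
  x + 4y + s3 = 15
  x, y, s1, s2, s3 ≥ 0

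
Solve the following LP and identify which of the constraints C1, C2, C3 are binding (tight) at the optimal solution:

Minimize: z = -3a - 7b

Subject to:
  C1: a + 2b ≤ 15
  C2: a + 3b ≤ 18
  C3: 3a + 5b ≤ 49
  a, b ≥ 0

At a = 9, b = 3, compute slack b - a·x for each constraint:
  C1: 15 − 15 = 0  (binding)
  C2: 18 − 18 = 0  (binding)
  C3: 49 − 42 = 7  (slack)

Optimal: a = 9, b = 3
Binding: C1, C2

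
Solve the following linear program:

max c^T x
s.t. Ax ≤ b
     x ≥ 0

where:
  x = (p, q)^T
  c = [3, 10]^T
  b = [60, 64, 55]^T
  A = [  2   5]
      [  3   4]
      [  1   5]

Evaluate the objective at each vertex of the feasible region:
  z(0, 0) = 0
  z(21.33, 0) = 64
  z(11.43, 7.429) = 108.6
  z(5, 10) = 115  ←
  z(0, 11) = 110
The maximum is at p = 5, q = 10.

p = 5, q = 10, z = 115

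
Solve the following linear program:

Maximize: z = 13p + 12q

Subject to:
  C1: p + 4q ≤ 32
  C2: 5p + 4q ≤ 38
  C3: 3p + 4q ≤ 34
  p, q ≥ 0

Evaluate the objective at each vertex of the feasible region:
  z(0, 0) = 0
  z(7.6, 0) = 98.8
  z(2, 7) = 110  ←
  z(1, 7.75) = 106
  z(0, 8) = 96
The maximum is at p = 2, q = 7.

p = 2, q = 7, z = 110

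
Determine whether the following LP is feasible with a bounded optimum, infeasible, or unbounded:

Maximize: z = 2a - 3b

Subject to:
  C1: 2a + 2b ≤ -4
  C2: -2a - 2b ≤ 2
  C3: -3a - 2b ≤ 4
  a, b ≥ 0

Infeasible (no feasible solution exists)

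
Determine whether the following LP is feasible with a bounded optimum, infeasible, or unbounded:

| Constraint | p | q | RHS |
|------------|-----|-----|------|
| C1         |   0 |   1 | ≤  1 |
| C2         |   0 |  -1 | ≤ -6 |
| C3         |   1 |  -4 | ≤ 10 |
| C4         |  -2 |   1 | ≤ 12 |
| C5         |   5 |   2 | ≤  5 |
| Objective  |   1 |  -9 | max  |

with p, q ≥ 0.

Infeasible (no feasible solution exists)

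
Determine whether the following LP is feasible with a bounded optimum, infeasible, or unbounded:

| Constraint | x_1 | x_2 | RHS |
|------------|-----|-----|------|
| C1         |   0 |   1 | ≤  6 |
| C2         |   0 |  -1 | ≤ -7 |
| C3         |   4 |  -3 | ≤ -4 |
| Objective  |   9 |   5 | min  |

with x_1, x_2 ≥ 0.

Infeasible (no feasible solution exists)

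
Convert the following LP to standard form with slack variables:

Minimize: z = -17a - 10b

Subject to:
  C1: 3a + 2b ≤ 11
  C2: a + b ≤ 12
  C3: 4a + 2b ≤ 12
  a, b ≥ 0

min z = -17a - 10b

s.t.
  3a + 2b + s1 = 11
  a + b + s2 = 12
  4a + 2b + s3 = 12
  a, b, s1, s2, s3 ≥ 0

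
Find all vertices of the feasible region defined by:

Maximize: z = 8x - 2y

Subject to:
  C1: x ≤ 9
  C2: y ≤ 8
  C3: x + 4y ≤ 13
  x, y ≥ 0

(0, 0), (9, 0), (9, 1), (0, 3.25)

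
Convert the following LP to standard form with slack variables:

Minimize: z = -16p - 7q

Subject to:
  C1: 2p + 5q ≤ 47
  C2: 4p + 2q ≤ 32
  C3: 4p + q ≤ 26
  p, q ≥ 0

min z = -16p - 7q

s.t.
  2p + 5q + s1 = 47
  4p + 2q + s2 = 32
  4p + q + s3 = 26
  p, q, s1, s2, s3 ≥ 0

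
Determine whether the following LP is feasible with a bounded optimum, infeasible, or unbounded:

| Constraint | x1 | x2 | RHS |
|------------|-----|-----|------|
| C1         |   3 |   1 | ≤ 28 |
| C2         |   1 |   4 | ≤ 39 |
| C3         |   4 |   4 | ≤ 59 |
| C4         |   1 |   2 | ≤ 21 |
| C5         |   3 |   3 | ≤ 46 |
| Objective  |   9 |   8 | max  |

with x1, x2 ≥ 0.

Feasible with a bounded optimal solution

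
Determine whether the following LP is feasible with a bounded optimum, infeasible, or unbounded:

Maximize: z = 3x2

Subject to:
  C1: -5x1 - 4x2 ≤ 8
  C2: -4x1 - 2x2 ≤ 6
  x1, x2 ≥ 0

Unbounded (objective can increase without bound)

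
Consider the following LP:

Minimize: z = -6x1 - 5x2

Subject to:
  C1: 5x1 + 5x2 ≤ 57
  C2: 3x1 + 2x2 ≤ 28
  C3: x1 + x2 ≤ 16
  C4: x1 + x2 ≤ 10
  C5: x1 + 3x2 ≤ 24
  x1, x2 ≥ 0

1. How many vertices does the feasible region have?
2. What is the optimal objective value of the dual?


1. 5
2. -58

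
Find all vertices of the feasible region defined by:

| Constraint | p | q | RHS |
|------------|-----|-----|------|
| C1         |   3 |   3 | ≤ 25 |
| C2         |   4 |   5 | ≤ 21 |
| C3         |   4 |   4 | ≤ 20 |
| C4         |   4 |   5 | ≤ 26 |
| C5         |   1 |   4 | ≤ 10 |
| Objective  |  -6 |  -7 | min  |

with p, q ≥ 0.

(0, 0), (5, 0), (4, 1), (3.091, 1.727), (0, 2.5)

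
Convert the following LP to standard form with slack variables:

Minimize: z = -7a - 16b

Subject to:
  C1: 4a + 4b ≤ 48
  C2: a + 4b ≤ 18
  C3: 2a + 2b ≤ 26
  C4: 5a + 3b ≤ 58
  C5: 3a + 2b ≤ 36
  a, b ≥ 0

min z = -7a - 16b

s.t.
  4a + 4b + s1 = 48
  a + 4b + s2 = 18
  2a + 2b + s3 = 26
  5a + 3b + s4 = 58
  3a + 2b + s5 = 36
  a, b, s1, s2, s3, s4, s5 ≥ 0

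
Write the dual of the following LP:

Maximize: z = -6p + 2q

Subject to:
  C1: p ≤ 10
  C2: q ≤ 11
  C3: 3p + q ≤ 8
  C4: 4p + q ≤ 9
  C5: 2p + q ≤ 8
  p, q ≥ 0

Primal max cᵀx s.t. Ax ≤ b, x ≥ 0  →  Dual min bᵀy s.t. Aᵀy ≥ c, y ≥ 0.

Minimize: z = 10y1 + 11y2 + 8y3 + 9y4 + 8y5

Subject to:
  y1 + 3y3 + 4y4 + 2y5 ≥ -6
  y2 + y3 + y4 + y5 ≥ 2
  y1, y2, y3, y4, y5 ≥ 0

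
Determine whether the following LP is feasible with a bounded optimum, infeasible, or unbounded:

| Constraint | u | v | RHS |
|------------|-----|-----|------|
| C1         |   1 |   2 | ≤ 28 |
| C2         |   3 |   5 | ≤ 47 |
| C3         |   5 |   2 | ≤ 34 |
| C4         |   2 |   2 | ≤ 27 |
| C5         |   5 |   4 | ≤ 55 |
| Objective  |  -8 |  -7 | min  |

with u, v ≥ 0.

Feasible with a bounded optimal solution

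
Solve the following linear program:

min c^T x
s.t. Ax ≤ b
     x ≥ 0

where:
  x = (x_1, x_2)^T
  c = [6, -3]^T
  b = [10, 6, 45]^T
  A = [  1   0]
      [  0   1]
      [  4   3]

Evaluate the objective at each vertex of the feasible region:
  z(0, 0) = 0
  z(10, 0) = 60
  z(10, 1.667) = 55
  z(6.75, 6) = 22.5
  z(0, 6) = -18  ←
The minimum is at x_1 = 0, x_2 = 6.

x_1 = 0, x_2 = 6, z = -18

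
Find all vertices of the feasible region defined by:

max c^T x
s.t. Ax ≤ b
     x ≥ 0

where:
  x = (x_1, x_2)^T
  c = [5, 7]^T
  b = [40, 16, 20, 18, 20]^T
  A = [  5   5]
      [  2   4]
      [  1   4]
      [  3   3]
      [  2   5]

(0, 0), (6, 0), (4, 2), (0, 4)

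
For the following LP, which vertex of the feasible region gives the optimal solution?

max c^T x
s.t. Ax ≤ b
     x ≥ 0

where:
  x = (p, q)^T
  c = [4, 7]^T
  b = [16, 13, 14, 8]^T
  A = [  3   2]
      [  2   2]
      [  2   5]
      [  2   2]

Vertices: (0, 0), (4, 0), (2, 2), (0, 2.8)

Evaluate the objective at each vertex of the feasible region:
  z(0, 0) = 0
  z(4, 0) = 16
  z(2, 2) = 22  ←
  z(0, 2.8) = 19.6
The maximum is at p = 2, q = 2.

(2, 2)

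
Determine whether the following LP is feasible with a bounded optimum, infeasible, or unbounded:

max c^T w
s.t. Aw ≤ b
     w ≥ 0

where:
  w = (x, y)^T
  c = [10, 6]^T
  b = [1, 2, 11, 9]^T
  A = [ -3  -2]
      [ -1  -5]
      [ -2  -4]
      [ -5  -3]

Unbounded (objective can increase without bound)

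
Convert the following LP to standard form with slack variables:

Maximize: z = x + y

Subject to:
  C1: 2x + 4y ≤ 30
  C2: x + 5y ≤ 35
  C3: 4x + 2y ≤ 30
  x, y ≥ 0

max z = x + y

s.t.
  2x + 4y + s1 = 30
  x + 5y + s2 = 35
  4x + 2y + s3 = 30
  x, y, s1, s2, s3 ≥ 0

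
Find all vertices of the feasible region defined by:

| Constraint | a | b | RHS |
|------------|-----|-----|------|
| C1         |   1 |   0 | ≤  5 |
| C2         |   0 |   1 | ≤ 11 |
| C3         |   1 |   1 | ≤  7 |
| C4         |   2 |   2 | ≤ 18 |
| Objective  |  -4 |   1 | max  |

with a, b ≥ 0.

(0, 0), (5, 0), (5, 2), (0, 7)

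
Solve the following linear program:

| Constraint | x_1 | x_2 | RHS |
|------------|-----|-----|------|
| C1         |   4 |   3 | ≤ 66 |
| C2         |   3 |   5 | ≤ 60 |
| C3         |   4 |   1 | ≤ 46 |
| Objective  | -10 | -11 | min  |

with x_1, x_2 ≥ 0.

Evaluate the objective at each vertex of the feasible region:
  z(0, 0) = 0
  z(11.5, 0) = -115
  z(10, 6) = -166  ←
  z(0, 12) = -132
The minimum is at x_1 = 10, x_2 = 6.

x_1 = 10, x_2 = 6, z = -166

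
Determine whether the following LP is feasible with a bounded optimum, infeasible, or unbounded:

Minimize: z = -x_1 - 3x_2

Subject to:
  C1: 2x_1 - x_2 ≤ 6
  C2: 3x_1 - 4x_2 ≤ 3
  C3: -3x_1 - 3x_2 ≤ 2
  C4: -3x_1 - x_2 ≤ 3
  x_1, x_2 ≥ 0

Unbounded (objective can decrease without bound)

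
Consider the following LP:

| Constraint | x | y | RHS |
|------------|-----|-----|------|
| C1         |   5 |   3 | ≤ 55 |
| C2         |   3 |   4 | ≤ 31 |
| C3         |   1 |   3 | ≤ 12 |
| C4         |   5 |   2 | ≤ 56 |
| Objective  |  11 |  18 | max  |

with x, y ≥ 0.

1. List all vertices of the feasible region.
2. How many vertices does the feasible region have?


1. (0, 0), (10.33, 0), (9, 1), (0, 4)
2. 4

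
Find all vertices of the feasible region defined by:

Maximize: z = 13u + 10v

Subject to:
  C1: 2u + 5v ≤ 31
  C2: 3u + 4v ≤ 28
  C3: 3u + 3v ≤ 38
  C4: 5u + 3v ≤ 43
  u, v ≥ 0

(0, 0), (8.6, 0), (8, 1), (2.286, 5.286), (0, 6.2)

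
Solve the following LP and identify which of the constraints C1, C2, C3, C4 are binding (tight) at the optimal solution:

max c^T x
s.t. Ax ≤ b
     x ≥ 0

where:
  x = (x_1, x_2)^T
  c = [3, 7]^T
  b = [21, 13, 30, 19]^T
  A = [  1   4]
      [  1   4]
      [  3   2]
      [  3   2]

At x_1 = 5, x_2 = 2, compute slack b - a·x for each constraint:
  C1: 21 − 13 = 8  (slack)
  C2: 13 − 13 = 0  (binding)
  C3: 30 − 19 = 11  (slack)
  C4: 19 − 19 = 0  (binding)

Optimal: x_1 = 5, x_2 = 2
Binding: C2, C4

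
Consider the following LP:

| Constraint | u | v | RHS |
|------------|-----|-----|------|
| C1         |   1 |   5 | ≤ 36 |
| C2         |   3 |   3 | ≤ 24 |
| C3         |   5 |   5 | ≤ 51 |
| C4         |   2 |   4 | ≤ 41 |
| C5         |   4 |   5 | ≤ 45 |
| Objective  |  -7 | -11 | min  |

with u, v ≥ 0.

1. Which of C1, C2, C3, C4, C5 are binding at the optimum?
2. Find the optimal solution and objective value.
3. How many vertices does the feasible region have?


1. C1, C2
2. u = 1, v = 7, z = -84
3. 4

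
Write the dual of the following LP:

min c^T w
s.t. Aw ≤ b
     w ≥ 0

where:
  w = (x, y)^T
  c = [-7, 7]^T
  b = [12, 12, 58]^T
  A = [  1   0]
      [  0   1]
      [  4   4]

Primal min cᵀx s.t. Ax ≤ b, x ≥ 0  →  Dual max −bᵀy s.t. Aᵀy ≥ −c, y ≥ 0.

Maximize: z = -12y1 - 12y2 - 58y3

Subject to:
  y1 + 4y3 ≥ 7
  y2 + 4y3 ≥ -7
  y1, y2, y3 ≥ 0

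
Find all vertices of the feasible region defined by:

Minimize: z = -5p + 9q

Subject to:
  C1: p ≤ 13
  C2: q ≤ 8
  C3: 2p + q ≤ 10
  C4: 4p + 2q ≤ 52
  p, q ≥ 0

(0, 0), (5, 0), (1, 8), (0, 8)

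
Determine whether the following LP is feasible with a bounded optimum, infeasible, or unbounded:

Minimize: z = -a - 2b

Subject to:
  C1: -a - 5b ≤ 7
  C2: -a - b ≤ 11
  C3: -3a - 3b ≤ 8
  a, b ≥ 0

Unbounded (objective can decrease without bound)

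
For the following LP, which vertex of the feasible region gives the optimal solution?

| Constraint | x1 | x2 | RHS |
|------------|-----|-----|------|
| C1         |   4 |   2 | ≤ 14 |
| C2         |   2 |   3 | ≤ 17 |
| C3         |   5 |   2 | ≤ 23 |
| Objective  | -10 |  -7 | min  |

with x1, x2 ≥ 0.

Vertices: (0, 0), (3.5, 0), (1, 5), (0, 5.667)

Evaluate the objective at each vertex of the feasible region:
  z(0, 0) = 0
  z(3.5, 0) = -35
  z(1, 5) = -45  ←
  z(0, 5.667) = -39.67
The minimum is at x1 = 1, x2 = 5.

(1, 5)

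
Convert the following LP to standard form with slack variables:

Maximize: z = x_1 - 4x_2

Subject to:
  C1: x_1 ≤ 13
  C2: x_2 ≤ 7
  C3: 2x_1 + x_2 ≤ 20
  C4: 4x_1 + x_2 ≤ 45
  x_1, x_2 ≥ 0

max z = x_1 - 4x_2

s.t.
  x_1 + s1 = 13
  x_2 + s2 = 7
  2x_1 + x_2 + s3 = 20
  4x_1 + x_2 + s4 = 45
  x_1, x_2, s1, s2, s3, s4 ≥ 0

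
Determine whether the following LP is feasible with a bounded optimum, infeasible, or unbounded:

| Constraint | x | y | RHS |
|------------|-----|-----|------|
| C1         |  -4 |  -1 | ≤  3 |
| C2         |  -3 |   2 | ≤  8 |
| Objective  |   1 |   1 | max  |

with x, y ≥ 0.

Unbounded (objective can increase without bound)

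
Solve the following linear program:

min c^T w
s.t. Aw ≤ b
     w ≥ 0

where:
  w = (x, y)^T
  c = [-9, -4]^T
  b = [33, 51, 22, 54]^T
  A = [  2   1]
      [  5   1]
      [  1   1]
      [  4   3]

Evaluate the objective at each vertex of the feasible region:
  z(0, 0) = 0
  z(10.2, 0) = -91.8
  z(9, 6) = -105  ←
  z(0, 18) = -72
The minimum is at x = 9, y = 6.

x = 9, y = 6, z = -105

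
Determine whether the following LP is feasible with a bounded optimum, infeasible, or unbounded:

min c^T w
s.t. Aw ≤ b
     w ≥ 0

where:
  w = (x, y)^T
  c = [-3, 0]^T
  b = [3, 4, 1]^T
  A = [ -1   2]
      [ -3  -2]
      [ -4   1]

Unbounded (objective can decrease without bound)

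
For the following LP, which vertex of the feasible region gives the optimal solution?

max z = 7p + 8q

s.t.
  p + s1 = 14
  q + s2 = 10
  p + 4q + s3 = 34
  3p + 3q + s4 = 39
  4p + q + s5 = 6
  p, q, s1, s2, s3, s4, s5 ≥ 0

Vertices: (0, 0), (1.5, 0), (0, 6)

Evaluate the objective at each vertex of the feasible region:
  z(0, 0) = 0
  z(1.5, 0) = 10.5
  z(0, 6) = 48  ←
The maximum is at p = 0, q = 6.

(0, 6)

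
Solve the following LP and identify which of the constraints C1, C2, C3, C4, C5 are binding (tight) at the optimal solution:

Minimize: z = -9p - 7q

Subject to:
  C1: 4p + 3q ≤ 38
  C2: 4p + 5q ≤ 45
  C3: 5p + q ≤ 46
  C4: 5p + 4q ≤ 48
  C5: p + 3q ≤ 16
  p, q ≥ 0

At p = 8, q = 2, compute slack b - a·x for each constraint:
  C1: 38 − 38 = 0  (binding)
  C2: 45 − 42 = 3  (slack)
  C3: 46 − 42 = 4  (slack)
  C4: 48 − 48 = 0  (binding)
  C5: 16 − 14 = 2  (slack)

Optimal: p = 8, q = 2
Binding: C1, C4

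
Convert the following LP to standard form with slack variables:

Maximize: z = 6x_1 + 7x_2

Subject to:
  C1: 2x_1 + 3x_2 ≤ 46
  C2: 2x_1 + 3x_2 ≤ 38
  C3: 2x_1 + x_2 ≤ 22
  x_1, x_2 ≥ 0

max z = 6x_1 + 7x_2

s.t.
  2x_1 + 3x_2 + s1 = 46
  2x_1 + 3x_2 + s2 = 38
  2x_1 + x_2 + s3 = 22
  x_1, x_2, s1, s2, s3 ≥ 0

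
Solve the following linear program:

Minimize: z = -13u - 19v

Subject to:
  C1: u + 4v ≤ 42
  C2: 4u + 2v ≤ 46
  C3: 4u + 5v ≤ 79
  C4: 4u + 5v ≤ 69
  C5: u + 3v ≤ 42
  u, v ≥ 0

Evaluate the objective at each vertex of the feasible region:
  z(0, 0) = 0
  z(11.5, 0) = -149.5
  z(7.667, 7.667) = -245.3
  z(6, 9) = -249  ←
  z(0, 10.5) = -199.5
The minimum is at u = 6, v = 9.

u = 6, v = 9, z = -249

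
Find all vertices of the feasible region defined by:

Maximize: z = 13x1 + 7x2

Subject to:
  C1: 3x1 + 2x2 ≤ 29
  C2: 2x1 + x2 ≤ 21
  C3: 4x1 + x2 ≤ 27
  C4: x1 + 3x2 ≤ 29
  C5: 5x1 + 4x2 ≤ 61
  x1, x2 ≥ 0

(0, 0), (6.75, 0), (5, 7), (4.143, 8.286), (0, 9.667)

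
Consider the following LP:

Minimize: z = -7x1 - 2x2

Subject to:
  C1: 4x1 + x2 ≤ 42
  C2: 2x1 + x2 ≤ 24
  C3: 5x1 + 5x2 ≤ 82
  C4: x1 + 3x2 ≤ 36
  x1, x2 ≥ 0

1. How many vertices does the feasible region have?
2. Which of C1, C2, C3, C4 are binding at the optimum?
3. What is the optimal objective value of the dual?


1. 6
2. C1, C2
3. -75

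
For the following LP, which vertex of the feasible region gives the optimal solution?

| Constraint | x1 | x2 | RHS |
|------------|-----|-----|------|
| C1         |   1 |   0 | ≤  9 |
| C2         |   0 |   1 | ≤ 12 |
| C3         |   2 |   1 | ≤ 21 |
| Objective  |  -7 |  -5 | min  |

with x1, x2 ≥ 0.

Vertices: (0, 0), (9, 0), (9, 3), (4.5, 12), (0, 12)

Evaluate the objective at each vertex of the feasible region:
  z(0, 0) = 0
  z(9, 0) = -63
  z(9, 3) = -78
  z(4.5, 12) = -91.5  ←
  z(0, 12) = -60
The minimum is at x1 = 4.5, x2 = 12.

(4.5, 12)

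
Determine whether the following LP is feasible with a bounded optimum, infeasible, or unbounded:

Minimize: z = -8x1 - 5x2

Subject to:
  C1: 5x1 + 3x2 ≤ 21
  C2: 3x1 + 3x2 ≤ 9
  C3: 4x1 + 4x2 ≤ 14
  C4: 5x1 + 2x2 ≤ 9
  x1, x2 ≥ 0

Feasible with a bounded optimal solution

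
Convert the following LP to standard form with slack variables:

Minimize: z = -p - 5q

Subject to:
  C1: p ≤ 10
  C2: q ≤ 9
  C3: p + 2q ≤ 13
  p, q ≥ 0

min z = -p - 5q

s.t.
  p + s1 = 10
  q + s2 = 9
  p + 2q + s3 = 13
  p, q, s1, s2, s3 ≥ 0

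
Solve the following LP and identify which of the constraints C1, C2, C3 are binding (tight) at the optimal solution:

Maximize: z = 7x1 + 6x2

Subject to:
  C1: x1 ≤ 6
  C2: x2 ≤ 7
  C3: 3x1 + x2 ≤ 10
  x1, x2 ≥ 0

At x1 = 1, x2 = 7, compute slack b - a·x for each constraint:
  C1: 6 − 1 = 5  (slack)
  C2: 7 − 7 = 0  (binding)
  C3: 10 − 10 = 0  (binding)

Optimal: x1 = 1, x2 = 7
Binding: C2, C3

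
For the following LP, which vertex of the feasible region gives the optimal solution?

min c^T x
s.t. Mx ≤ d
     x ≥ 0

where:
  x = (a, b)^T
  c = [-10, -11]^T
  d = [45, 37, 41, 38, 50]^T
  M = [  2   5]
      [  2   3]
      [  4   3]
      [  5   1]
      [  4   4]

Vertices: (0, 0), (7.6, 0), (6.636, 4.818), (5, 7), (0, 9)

Evaluate the objective at each vertex of the feasible region:
  z(0, 0) = 0
  z(7.6, 0) = -76
  z(6.636, 4.818) = -119.4
  z(5, 7) = -127  ←
  z(0, 9) = -99
The minimum is at a = 5, b = 7.

(5, 7)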